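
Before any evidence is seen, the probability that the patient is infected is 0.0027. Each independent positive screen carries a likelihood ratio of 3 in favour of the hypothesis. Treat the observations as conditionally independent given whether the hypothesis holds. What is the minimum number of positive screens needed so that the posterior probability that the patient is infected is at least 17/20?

Prior odds: 0.0027 ÷ 0.9973 = 27/9973.
Likelihood ratio per positive screen = 3.
Target odds: 0.85 ÷ 0.15 = 17/3.
Require 3ⁿ ≥ 17/3 ÷ (27/9973) = 169541/81.
3⁶ = 729 falls short of 169541/81 but 3⁷ = 2187 reaches it, so n = 7.

7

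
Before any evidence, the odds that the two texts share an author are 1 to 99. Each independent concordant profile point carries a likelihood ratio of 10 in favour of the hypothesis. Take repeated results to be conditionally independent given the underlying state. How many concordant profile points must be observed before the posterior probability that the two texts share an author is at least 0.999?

5

Prior odds = 1/99.
Likelihood ratio per concordant profile point = 10.
Target posterior odds = 0.999/0.001 = 999.
Require 10ⁿ ≥ 999 ÷ (1/99) = 98901.
10⁴ = 10000 falls short of 98901 but 10⁵ = 100000 reaches it, so n = 5.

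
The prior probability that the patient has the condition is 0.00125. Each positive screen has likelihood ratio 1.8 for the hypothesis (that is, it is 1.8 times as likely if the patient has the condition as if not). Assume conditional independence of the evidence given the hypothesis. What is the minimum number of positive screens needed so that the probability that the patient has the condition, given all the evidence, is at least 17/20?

15

Prior odds: 0.00125 ÷ 0.99875 = 1/799.
Likelihood ratio per positive screen = 1.8.
Target posterior odds = 0.85/0.15 = 17/3.
Require 1.8ⁿ ≥ 17/3 ÷ (1/799) = 13583/3.
1.8¹⁴ ≈3748.13 falls short of 13583/3 but 1.8¹⁵ ≈6746.64 reaches it, so n = 15.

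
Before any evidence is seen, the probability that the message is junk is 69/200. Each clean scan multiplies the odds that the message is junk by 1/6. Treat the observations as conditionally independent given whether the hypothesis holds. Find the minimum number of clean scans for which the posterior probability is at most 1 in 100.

3

Prior odds: 0.345 ÷ 0.655 = 69/131.
Likelihood ratio per clean scan = 1/6.
Target odds: 0.01 ÷ 0.99 = 1/99.
Need (69/131) × (1/6)ⁿ ≤ 1/99, i.e. (1/6)ⁿ ≤ 131/6831.
(1/6)² = 1/36 is still above 131/6831 but (1/6)³ = 1/216 is at or below it, so n = 3.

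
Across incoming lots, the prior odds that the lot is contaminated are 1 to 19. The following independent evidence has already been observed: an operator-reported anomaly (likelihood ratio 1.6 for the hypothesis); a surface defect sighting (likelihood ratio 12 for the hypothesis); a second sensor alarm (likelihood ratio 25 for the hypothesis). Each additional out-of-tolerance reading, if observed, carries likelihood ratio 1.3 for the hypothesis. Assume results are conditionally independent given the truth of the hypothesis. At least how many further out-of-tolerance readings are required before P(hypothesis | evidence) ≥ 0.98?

Prior odds = 1/19.
Combined Bayes factor of the evidence already in hand = 1.6 × 12 × 25 = 480.
Odds after that evidence = (1/19) × 480 = 480/19.
Target odds = 0.98/0.02 = 49.
Need 1.3ⁿ ≥ 49 ÷ (480/19) = 931/480.
1.3² = 1.69 falls short of 931/480 but 1.3³ = 2.197 reaches it, so n = 3.

3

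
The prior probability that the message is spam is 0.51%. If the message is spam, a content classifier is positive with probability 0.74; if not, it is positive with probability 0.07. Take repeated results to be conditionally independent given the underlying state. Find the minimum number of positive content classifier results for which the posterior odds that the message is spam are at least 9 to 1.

4

Prior odds = 0.0051/0.9949 = 51/9949.
Likelihood ratio of a positive = 0.74/0.07 = 74/7.
Target odds = 9.
Require (74/7)ⁿ ≥ 9 ÷ (51/9949) = 29847/17.
(74/7)³ = 405224/343 falls short of 29847/17 but (74/7)⁴ = 29986576/2401 reaches it, so n = 4.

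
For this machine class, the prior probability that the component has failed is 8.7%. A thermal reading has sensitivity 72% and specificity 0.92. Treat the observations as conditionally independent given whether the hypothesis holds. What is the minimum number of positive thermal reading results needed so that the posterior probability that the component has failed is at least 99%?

4

Prior odds: 0.087 ÷ 0.913 = 87/913.
False-positive rate = 1 − 0.92 = 0.08; likelihood ratio of a positive = 0.72/0.08 = 9.
Target posterior odds = 0.99/0.01 = 99.
Require 9ⁿ ≥ 99 ÷ (87/913) = 30129/29.
9³ = 729 falls short of 30129/29 but 9⁴ = 6561 reaches it, so n = 4.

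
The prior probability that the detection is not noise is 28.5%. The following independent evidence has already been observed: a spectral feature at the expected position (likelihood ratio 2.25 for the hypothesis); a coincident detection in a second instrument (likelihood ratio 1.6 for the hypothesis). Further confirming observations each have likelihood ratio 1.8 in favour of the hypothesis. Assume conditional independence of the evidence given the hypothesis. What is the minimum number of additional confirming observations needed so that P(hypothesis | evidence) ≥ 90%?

4

Prior odds = 0.285/0.715 = 57/143.
Combined Bayes factor of the evidence already in hand = 2.25 × 1.6 = 3.6.
Odds after that evidence = (57/143) × 3.6 = 1026/715.
Target odds = 0.9/0.1 = 9.
Need 1.8ⁿ ≥ 9 ÷ (1026/715) = 715/114.
1.8³ = 5.832 falls short of 715/114 but 1.8⁴ = 10.4976 reaches it, so n = 4.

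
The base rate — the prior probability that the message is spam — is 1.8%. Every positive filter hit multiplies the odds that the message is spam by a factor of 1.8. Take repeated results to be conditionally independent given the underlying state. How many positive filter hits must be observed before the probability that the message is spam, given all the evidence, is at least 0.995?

16

Prior odds: 0.018 ÷ 0.982 = 9/491.
Likelihood ratio per positive filter hit = 1.8.
Target posterior odds = 0.995/0.005 = 199.
Need (9/491) × 1.8ⁿ ≥ 199, i.e. 1.8ⁿ ≥ 97709/9.
1.8¹⁵ ≈6746.64 falls short of 97709/9 but 1.8¹⁶ ≈12144 reaches it, so n = 16.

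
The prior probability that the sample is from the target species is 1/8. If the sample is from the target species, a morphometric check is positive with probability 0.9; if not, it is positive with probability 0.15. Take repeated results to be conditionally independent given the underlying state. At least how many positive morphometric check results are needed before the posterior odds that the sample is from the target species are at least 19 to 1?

3

Prior odds = 0.125/0.875 = 1/7.
Likelihood ratio of a positive = 0.9/0.15 = 6.
Target odds = 19.
Require 6ⁿ ≥ 19 ÷ (1/7) = 133.
6² = 36 falls short of 133 but 6³ = 216 reaches it, so n = 3.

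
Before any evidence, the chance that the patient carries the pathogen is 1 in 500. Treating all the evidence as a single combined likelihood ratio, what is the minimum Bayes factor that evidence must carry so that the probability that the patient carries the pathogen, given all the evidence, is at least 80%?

Prior odds = 0.002/0.998 = 1/499.
Target odds = 0.8/0.2 = 4.
Required Bayes factor = 4 ÷ (1/499) = 1996.

1996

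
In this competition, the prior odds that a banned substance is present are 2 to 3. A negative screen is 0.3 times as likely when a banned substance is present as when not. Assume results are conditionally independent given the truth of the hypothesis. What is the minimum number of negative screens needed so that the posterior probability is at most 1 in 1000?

6

Prior odds = 2/3.
Likelihood ratio per negative screen = 0.3.
Target odds: 0.001 ÷ 0.999 = 1/999.
Require 0.3ⁿ ≤ 1/999 ÷ (2/3) = 1/666.
0.3⁵ = 243/100000 is still above 1/666 but 0.3⁶ = 729/1000000 is at or below it, so n = 6.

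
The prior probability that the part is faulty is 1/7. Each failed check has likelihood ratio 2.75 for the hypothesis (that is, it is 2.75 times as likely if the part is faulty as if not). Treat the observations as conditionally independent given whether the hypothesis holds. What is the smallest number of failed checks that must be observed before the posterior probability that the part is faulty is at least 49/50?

Prior odds = (1/7)/(6/7) = 1/6.
Likelihood ratio per failed check = 2.75.
Target odds: 0.98 ÷ 0.02 = 49.
Need (1/6) × 2.75ⁿ ≥ 49, i.e. 2.75ⁿ ≥ 294.
2.75⁵ = 161051/1024 falls short of 294 but 2.75⁶ = 1771561/4096 reaches it, so n = 6.

6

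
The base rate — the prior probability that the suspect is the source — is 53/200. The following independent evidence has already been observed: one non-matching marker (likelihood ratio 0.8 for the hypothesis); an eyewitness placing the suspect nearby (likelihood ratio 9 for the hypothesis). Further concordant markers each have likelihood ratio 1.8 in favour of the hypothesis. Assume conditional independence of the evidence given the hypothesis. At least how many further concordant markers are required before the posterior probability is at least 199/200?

Prior odds = 0.265/0.735 = 53/147.
Combined Bayes factor of the evidence already in hand = 0.8 × 9 = 7.2.
Odds after that evidence = (53/147) × 7.2 = 636/245.
Target odds = 0.995/0.005 = 199.
Need 1.8ⁿ ≥ 199 ÷ (636/245) = 48755/636.
1.8⁷ = 4782969/78125 falls short of 48755/636 but 1.8⁸ = 43046721/390625 reaches it, so n = 8.

8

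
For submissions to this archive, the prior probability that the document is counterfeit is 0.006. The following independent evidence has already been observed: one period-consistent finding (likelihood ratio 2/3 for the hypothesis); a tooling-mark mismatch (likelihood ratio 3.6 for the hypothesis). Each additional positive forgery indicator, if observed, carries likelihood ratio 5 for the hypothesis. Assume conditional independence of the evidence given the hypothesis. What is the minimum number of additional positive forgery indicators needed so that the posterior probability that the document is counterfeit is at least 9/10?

4

Prior odds = 0.006/0.994 = 3/497.
Combined Bayes factor of the evidence already in hand = (2/3) × 3.6 = 2.4.
Odds after that evidence = (3/497) × 2.4 = 36/2485.
Target odds = 0.9/0.1 = 9.
Need 5ⁿ ≥ 9 ÷ (36/2485) = 621.25.
5³ = 125 falls short of 621.25 but 5⁴ = 625 reaches it, so n = 4.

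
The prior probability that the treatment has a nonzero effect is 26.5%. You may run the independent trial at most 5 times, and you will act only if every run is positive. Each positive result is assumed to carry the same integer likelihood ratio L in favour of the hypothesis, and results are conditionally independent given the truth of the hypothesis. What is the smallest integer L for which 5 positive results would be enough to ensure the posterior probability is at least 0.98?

3

Prior odds = 0.265/0.735 = 53/147.
Target odds = 0.98/0.02 = 49.
Need L⁵ ≥ 49 ÷ (53/147) = 7203/53.
2⁵ = 32 < 7203/53 ≤ 243 = 3⁵, so L = 3.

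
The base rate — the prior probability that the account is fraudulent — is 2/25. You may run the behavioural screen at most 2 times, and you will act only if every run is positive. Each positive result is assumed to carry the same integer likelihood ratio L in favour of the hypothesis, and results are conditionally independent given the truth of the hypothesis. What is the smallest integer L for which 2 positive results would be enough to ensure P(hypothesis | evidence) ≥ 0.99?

34

Prior odds = 0.08/0.92 = 2/23.
Target odds = 0.99/0.01 = 99.
Need L² ≥ 99 ÷ (2/23) = 1138.5.
33² = 1089 < 1138.5 ≤ 1156 = 34², so L = 34.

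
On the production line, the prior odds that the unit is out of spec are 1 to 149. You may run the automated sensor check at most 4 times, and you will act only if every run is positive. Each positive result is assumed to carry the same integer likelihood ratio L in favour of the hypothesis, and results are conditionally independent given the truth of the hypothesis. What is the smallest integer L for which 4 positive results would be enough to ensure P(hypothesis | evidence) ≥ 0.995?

Prior odds = 1/149.
Target odds = 0.995/0.005 = 199.
Need L⁴ ≥ 199 ÷ (1/149) = 29651.
13⁴ = 28561 < 29651 ≤ 38416 = 14⁴, so L = 14.

14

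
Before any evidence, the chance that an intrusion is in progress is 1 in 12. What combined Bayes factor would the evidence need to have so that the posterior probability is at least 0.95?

Prior odds = (1/12)/(11/12) = 1/11.
Target odds = 0.95/0.05 = 19.
Required Bayes factor = 19 ÷ (1/11) = 209.

209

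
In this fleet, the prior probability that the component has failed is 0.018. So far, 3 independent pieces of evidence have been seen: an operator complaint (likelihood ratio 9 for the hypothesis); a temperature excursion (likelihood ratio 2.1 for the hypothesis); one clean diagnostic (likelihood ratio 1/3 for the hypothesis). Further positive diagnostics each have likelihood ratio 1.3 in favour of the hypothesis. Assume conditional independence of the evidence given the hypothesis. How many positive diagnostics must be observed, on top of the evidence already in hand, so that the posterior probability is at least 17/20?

Prior odds = 0.018/0.982 = 9/491.
Combined Bayes factor of the evidence already in hand = 9 × 2.1 × (1/3) = 6.3.
Odds after that evidence = (9/491) × 6.3 = 567/4910.
Target odds = 0.85/0.15 = 17/3.
Need 1.3ⁿ ≥ 17/3 ÷ (567/4910) = 83470/1701.
1.3¹⁴ ≈39.3738 falls short of 83470/1701 but 1.3¹⁵ ≈51.1859 reaches it, so n = 15.

15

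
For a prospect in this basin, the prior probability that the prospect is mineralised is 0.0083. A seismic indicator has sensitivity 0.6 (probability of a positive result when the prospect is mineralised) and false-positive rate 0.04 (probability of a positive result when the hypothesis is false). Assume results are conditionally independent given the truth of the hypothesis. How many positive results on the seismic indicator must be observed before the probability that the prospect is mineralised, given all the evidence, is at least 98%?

4

Prior odds: 0.0083 ÷ 0.9917 = 83/9917.
Likelihood ratio of a positive result = 0.6/0.04 = 15.
Target posterior odds = 0.98/0.02 = 49.
Require 15ⁿ ≥ 49 ÷ (83/9917) = 485933/83.
15³ = 3375 falls short of 485933/83 but 15⁴ = 50625 reaches it, so n = 4.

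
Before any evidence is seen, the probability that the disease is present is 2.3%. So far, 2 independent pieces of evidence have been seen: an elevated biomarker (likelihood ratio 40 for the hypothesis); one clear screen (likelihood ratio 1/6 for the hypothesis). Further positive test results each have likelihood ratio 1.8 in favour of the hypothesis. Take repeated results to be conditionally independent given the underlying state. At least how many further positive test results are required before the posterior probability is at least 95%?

9

Prior odds = 0.023/0.977 = 23/977.
Combined Bayes factor of the evidence already in hand = 40 × (1/6) = 20/3.
Odds after that evidence = (23/977) × 20/3 = 460/2931.
Target odds = 0.95/0.05 = 19.
Need 1.8ⁿ ≥ 19 ÷ (460/2931) = 55689/460.
1.8⁸ = 43046721/390625 falls short of 55689/460 but 1.8⁹ = 387420489/1953125 reaches it, so n = 9.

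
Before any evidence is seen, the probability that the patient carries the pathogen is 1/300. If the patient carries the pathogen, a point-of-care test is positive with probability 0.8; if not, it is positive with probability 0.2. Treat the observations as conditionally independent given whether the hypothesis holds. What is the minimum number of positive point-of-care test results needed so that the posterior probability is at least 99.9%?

Prior odds = (1/300)/(299/300) = 1/299.
Likelihood ratio of a positive = 0.8/0.2 = 4.
Target odds: 0.999 ÷ 0.001 = 999.
Need (1/299) × 4ⁿ ≥ 999, i.e. 4ⁿ ≥ 298701.
4⁹ = 262144 falls short of 298701 but 4¹⁰ = 1048576 reaches it, so n = 10.

10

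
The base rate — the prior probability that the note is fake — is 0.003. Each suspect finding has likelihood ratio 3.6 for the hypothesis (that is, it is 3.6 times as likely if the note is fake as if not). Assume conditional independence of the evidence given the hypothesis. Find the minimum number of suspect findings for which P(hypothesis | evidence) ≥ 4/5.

Prior odds: 0.003 ÷ 0.997 = 3/997.
Likelihood ratio per suspect finding = 3.6.
Target odds: 0.8 ÷ 0.2 = 4.
Need (3/997) × 3.6ⁿ ≥ 4, i.e. 3.6ⁿ ≥ 3988/3.
3.6⁵ = 604.66176 falls short of 3988/3 but 3.6⁶ = 34012224/15625 reaches it, so n = 6.

6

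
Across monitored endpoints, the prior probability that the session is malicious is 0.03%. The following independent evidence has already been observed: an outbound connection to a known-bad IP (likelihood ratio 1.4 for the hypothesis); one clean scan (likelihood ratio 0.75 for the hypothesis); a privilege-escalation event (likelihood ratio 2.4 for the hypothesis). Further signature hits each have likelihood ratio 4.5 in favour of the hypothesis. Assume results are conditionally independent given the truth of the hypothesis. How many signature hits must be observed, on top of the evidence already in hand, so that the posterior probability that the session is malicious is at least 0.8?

Prior odds = 0.0003/0.9997 = 3/9997.
Combined Bayes factor of the evidence already in hand = 1.4 × 0.75 × 2.4 = 2.52.
Odds after that evidence = (3/9997) × 2.52 = 189/249925.
Target odds = 0.8/0.2 = 4.
Need 4.5ⁿ ≥ 4 ÷ (189/249925) = 999700/189.
4.5⁵ = 1845.28125 falls short of 999700/189 but 4.5⁶ = 8303.765625 reaches it, so n = 6.

6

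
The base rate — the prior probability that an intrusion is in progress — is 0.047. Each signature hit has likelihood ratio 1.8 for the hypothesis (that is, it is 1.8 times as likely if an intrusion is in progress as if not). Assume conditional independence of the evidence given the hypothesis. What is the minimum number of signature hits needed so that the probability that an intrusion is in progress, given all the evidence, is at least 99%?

13

Prior odds: 0.047 ÷ 0.953 = 47/953.
Likelihood ratio per signature hit = 1.8.
Target posterior odds = 0.99/0.01 = 99.
Require 1.8ⁿ ≥ 99 ÷ (47/953) = 94347/47.
1.8¹² ≈1156.83 falls short of 94347/47 but 1.8¹³ ≈2082.3 reaches it, so n = 13.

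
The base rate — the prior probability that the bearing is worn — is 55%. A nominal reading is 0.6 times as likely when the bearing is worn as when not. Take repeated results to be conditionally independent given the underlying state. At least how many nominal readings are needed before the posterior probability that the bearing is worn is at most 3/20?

4

Prior odds: 0.55 ÷ 0.45 = 11/9.
Likelihood ratio per nominal reading = 0.6.
Target posterior odds = 0.15/0.85 = 3/17.
Require 0.6ⁿ ≤ 3/17 ÷ (11/9) = 27/187.
0.6³ = 0.216 is still above 27/187 but 0.6⁴ = 0.1296 is at or below it, so n = 4.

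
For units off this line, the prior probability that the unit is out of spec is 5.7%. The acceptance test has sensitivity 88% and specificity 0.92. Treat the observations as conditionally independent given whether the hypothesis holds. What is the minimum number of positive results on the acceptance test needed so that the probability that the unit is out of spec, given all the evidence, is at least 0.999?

Prior odds: 0.057 ÷ 0.943 = 57/943.
False-positive rate = 1 − 0.92 = 0.08; likelihood ratio of a positive = 0.88/0.08 = 11.
Target posterior odds = 0.999/0.001 = 999.
Need (57/943) × 11ⁿ ≥ 999, i.e. 11ⁿ ≥ 314019/19.
11⁴ = 14641 falls short of 314019/19 but 11⁵ = 161051 reaches it, so n = 5.

5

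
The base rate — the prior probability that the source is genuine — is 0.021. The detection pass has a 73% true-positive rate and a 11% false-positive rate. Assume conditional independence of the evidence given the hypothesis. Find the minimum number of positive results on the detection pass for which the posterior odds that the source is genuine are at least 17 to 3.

Prior odds = 0.021/0.979 = 21/979.
Likelihood ratio of a positive result = 0.73/0.11 = 73/11.
Target odds = 17/3.
Need (21/979) × (73/11)ⁿ ≥ 17/3, i.e. (73/11)ⁿ ≥ 16643/63.
(73/11)² = 5329/121 falls short of 16643/63 but (73/11)³ = 389017/1331 reaches it, so n = 3.

3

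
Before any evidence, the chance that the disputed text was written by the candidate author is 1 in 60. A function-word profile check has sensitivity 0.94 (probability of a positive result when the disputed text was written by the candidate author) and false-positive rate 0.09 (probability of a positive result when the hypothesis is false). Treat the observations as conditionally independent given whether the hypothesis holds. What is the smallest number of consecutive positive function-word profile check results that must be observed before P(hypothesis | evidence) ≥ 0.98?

4

Prior odds = (1/60)/(59/60) = 1/59.
Likelihood ratio of a positive result = 0.94/0.09 = 94/9.
Target posterior odds = 0.98/0.02 = 49.
Require (94/9)ⁿ ≥ 49 ÷ (1/59) = 2891.
(94/9)³ = 830584/729 falls short of 2891 but (94/9)⁴ = 78074896/6561 reaches it, so n = 4.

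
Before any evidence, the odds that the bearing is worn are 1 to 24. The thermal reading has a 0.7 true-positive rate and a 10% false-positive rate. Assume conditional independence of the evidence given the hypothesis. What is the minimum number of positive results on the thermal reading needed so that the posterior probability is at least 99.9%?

Prior odds = 1/24.
Likelihood ratio of a positive result = 0.7/0.1 = 7.
Target posterior odds = 0.999/0.001 = 999.
Require 7ⁿ ≥ 999 ÷ (1/24) = 23976.
7⁵ = 16807 falls short of 23976 but 7⁶ = 117649 reaches it, so n = 6.

6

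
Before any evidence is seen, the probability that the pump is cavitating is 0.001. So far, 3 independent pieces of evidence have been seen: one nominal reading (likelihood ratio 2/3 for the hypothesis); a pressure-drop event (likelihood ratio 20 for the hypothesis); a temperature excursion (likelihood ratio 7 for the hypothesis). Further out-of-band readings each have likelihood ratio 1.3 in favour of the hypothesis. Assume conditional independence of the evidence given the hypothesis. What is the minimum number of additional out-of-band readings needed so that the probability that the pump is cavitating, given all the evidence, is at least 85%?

Prior odds = 0.001/0.999 = 1/999.
Combined Bayes factor of the evidence already in hand = (2/3) × 20 × 7 = 280/3.
Odds after that evidence = (1/999) × 280/3 = 280/2997.
Target odds = 0.85/0.15 = 17/3.
Need 1.3ⁿ ≥ 17/3 ÷ (280/2997) = 16983/280.
1.3¹⁵ ≈51.1859 falls short of 16983/280 but 1.3¹⁶ ≈66.5417 reaches it, so n = 16.

16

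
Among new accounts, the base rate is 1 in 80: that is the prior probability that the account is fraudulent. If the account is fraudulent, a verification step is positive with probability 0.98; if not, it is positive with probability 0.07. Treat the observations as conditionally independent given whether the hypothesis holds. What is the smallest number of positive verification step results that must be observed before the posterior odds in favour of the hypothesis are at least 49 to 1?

Prior odds: 0.0125 ÷ 0.9875 = 1/79.
Likelihood ratio of a positive = 0.98/0.07 = 14.
Target odds = 49.
Need (1/79) × 14ⁿ ≥ 49, i.e. 14ⁿ ≥ 3871.
14³ = 2744 falls short of 3871 but 14⁴ = 38416 reaches it, so n = 4.

4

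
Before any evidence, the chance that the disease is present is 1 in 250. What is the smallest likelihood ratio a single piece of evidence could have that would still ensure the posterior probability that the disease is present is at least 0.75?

747

Prior odds = 0.004/0.996 = 1/249.
Target odds = 0.75/0.25 = 3.
Required Bayes factor = 3 ÷ (1/249) = 747.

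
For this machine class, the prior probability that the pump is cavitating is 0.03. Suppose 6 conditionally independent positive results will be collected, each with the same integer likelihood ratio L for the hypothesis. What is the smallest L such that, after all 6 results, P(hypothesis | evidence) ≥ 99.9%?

6

Prior odds = 0.03/0.97 = 3/97.
Target odds = 0.999/0.001 = 999.
Need L⁶ ≥ 999 ÷ (3/97) = 32301.
5⁶ = 15625 < 32301 ≤ 46656 = 6⁶, so L = 6.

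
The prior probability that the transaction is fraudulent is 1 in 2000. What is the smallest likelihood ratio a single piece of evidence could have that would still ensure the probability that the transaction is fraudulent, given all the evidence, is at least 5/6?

Prior odds = 0.0005/0.9995 = 1/1999.
Target odds = (5/6)/(1/6) = 5.
Required Bayes factor = 5 ÷ (1/1999) = 9995.

9995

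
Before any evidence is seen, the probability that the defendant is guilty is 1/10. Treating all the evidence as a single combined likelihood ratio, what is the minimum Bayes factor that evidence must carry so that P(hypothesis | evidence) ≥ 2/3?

Prior odds = 0.1/0.9 = 1/9.
Target odds = (2/3)/(1/3) = 2.
Required Bayes factor = 2 ÷ (1/9) = 18.

18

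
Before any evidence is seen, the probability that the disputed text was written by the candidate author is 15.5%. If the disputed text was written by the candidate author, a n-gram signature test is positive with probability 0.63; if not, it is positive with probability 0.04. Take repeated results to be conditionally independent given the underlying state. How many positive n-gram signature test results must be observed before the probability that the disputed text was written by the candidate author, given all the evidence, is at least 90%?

Prior odds: 0.155 ÷ 0.845 = 31/169.
Likelihood ratio of a positive = 0.63/0.04 = 15.75.
Target posterior odds = 0.9/0.1 = 9.
Require 15.75ⁿ ≥ 9 ÷ (31/169) = 1521/31.
15.75¹ = 15.75 falls short of 1521/31 but 15.75² = 248.0625 reaches it, so n = 2.

2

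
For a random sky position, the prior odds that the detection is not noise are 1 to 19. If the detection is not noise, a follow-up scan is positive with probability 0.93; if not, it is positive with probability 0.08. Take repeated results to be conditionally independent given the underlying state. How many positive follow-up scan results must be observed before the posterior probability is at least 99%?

Prior odds = 1/19.
Likelihood ratio of a positive = 0.93/0.08 = 11.625.
Target odds: 0.99 ÷ 0.01 = 99.
Require 11.625ⁿ ≥ 99 ÷ (1/19) = 1881.
11.625³ = 804357/512 falls short of 1881 but 11.625⁴ = 74805201/4096 reaches it, so n = 4.

4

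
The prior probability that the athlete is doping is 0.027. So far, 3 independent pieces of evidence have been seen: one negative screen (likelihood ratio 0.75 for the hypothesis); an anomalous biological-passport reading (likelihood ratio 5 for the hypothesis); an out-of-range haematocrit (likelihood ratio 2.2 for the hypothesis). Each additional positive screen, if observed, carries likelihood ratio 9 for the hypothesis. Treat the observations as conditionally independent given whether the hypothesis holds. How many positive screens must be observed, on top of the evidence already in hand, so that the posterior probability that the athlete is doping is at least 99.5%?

Prior odds = 0.027/0.973 = 27/973.
Combined Bayes factor of the evidence already in hand = 0.75 × 5 × 2.2 = 8.25.
Odds after that evidence = (27/973) × 8.25 = 891/3892.
Target odds = 0.995/0.005 = 199.
Need 9ⁿ ≥ 199 ÷ (891/3892) = 774508/891.
9³ = 729 falls short of 774508/891 but 9⁴ = 6561 reaches it, so n = 4.

4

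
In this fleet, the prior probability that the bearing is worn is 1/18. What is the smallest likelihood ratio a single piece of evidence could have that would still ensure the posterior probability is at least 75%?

Prior odds = (1/18)/(17/18) = 1/17.
Target odds = 0.75/0.25 = 3.
Required Bayes factor = 3 ÷ (1/17) = 51.

51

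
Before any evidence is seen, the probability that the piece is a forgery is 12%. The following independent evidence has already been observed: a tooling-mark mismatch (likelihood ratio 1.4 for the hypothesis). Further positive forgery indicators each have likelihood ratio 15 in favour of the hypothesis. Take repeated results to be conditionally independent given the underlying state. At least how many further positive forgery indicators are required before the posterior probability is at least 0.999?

4

Prior odds = 0.12/0.88 = 3/22.
Bayes factor of the evidence already in hand = 1.4.
Odds after that evidence = (3/22) × 1.4 = 21/110.
Target odds = 0.999/0.001 = 999.
Need 15ⁿ ≥ 999 ÷ (21/110) = 36630/7.
15³ = 3375 falls short of 36630/7 but 15⁴ = 50625 reaches it, so n = 4.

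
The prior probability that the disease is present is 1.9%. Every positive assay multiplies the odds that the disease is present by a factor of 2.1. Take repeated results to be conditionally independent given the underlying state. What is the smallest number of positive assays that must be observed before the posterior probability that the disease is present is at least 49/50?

11

Prior odds = 0.019/0.981 = 19/981.
Likelihood ratio per positive assay = 2.1.
Target odds: 0.98 ÷ 0.02 = 49.
Require 2.1ⁿ ≥ 49 ÷ (19/981) = 48069/19.
2.1¹⁰ ≈1667.99 falls short of 48069/19 but 2.1¹¹ ≈3502.78 reaches it, so n = 11.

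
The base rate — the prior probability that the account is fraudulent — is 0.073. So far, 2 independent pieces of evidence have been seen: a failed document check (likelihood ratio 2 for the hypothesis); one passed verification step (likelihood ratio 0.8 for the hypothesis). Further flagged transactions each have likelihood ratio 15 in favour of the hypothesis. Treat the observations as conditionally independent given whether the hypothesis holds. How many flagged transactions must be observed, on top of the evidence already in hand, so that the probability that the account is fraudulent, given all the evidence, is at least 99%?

3

Prior odds = 0.073/0.927 = 73/927.
Combined Bayes factor of the evidence already in hand = 2 × 0.8 = 1.6.
Odds after that evidence = (73/927) × 1.6 = 584/4635.
Target odds = 0.99/0.01 = 99.
Need 15ⁿ ≥ 99 ÷ (584/4635) = 458865/584.
15² = 225 falls short of 458865/584 but 15³ = 3375 reaches it, so n = 3.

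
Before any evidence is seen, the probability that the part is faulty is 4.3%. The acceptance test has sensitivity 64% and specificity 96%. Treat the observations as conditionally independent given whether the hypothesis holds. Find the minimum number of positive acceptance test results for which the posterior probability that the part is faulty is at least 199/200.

Prior odds = 0.043/0.957 = 43/957.
False-positive rate = 1 − 0.96 = 0.04; likelihood ratio of a positive = 0.64/0.04 = 16.
Target posterior odds = 0.995/0.005 = 199.
Require 16ⁿ ≥ 199 ÷ (43/957) = 190443/43.
16³ = 4096 falls short of 190443/43 but 16⁴ = 65536 reaches it, so n = 4.

4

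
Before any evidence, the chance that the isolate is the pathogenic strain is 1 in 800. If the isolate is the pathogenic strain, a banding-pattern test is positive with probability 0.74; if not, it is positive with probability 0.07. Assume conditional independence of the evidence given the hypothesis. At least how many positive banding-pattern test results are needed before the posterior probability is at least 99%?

Prior odds: 0.00125 ÷ 0.99875 = 1/799.
Likelihood ratio of a positive = 0.74/0.07 = 74/7.
Target posterior odds = 0.99/0.01 = 99.
Require (74/7)ⁿ ≥ 99 ÷ (1/799) = 79101.
(74/7)⁴ = 29986576/2401 falls short of 79101 but (74/7)⁵ ≈132029 reaches it, so n = 5.

5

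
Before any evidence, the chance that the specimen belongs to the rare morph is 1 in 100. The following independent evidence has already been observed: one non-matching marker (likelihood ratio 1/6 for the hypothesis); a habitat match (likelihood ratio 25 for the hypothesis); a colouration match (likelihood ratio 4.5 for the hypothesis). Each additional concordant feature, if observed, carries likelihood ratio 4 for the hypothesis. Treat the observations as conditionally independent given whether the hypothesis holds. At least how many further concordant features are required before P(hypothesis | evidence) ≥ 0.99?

5

Prior odds = 0.01/0.99 = 1/99.
Combined Bayes factor of the evidence already in hand = (1/6) × 25 × 4.5 = 18.75.
Odds after that evidence = (1/99) × 18.75 = 25/132.
Target odds = 0.99/0.01 = 99.
Need 4ⁿ ≥ 99 ÷ (25/132) = 522.72.
4⁴ = 256 falls short of 522.72 but 4⁵ = 1024 reaches it, so n = 5.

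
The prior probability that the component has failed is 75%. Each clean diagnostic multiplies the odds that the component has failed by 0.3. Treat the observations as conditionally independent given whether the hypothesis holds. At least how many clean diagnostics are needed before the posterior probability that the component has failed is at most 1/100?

Prior odds = 0.75/0.25 = 3.
Likelihood ratio per clean diagnostic = 0.3.
Target odds: 0.01 ÷ 0.99 = 1/99.
Need 3 × 0.3ⁿ ≤ 1/99, i.e. 0.3ⁿ ≤ 1/297.
0.3⁴ = 0.0081 is still above 1/297 but 0.3⁵ = 243/100000 is at or below it, so n = 5.

5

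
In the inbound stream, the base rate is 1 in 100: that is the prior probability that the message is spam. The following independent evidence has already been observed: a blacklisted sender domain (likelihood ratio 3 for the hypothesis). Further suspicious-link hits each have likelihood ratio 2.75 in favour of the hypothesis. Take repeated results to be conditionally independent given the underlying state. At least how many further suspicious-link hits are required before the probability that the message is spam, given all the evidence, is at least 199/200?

9

Prior odds = 0.01/0.99 = 1/99.
Bayes factor of the evidence already in hand = 3.
Odds after that evidence = (1/99) × 3 = 1/33.
Target odds = 0.995/0.005 = 199.
Need 2.75ⁿ ≥ 199 ÷ (1/33) = 6567.
2.75⁸ = 214358881/65536 falls short of 6567 but 2.75⁹ ≈8994.86 reaches it, so n = 9.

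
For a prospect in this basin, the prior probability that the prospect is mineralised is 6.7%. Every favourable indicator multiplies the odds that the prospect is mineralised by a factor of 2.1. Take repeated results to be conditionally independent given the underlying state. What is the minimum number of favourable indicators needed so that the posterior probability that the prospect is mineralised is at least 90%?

7

Prior odds = 0.067/0.933 = 67/933.
Likelihood ratio per favourable indicator = 2.1.
Target posterior odds = 0.9/0.1 = 9.
Require 2.1ⁿ ≥ 9 ÷ (67/933) = 8397/67.
2.1⁶ = 85766121/1000000 falls short of 8397/67 but 2.1⁷ ≈180.109 reaches it, so n = 7.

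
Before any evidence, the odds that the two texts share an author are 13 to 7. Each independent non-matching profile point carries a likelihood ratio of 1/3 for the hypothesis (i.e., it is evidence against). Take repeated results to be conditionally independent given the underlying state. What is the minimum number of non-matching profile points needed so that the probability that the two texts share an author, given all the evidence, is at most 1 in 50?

Prior odds = 13/7.
Likelihood ratio per non-matching profile point = 1/3.
Target odds: 0.02 ÷ 0.98 = 1/49.
Need (13/7) × (1/3)ⁿ ≤ 1/49, i.e. (1/3)ⁿ ≤ 1/91.
(1/3)⁴ = 1/81 is still above 1/91 but (1/3)⁵ = 1/243 is at or below it, so n = 5.

5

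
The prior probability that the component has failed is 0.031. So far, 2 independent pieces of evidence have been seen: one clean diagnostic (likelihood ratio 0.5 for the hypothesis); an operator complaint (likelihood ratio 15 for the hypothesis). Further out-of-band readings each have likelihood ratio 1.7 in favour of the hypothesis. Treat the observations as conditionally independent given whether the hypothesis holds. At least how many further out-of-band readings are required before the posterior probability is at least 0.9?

Prior odds = 0.031/0.969 = 31/969.
Combined Bayes factor of the evidence already in hand = 0.5 × 15 = 7.5.
Odds after that evidence = (31/969) × 7.5 = 155/646.
Target odds = 0.9/0.1 = 9.
Need 1.7ⁿ ≥ 9 ÷ (155/646) = 5814/155.
1.7⁶ = 24137569/1000000 falls short of 5814/155 but 1.7⁷ = 410338673/10000000 reaches it, so n = 7.

7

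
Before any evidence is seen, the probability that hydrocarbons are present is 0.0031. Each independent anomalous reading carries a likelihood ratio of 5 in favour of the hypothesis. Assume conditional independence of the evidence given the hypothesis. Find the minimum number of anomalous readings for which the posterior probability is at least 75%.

Prior odds: 0.0031 ÷ 0.9969 = 31/9969.
Likelihood ratio per anomalous reading = 5.
Target posterior odds = 0.75/0.25 = 3.
Require 5ⁿ ≥ 3 ÷ (31/9969) = 29907/31.
5⁴ = 625 falls short of 29907/31 but 5⁵ = 3125 reaches it, so n = 5.

5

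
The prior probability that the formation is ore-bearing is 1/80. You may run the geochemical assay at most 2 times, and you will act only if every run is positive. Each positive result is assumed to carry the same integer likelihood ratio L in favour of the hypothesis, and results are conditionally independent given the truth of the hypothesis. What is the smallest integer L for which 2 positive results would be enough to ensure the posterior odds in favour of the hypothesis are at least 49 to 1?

63

Prior odds = 0.0125/0.9875 = 1/79.
Target odds = 49.
Need L² ≥ 49 ÷ (1/79) = 3871.
62² = 3844 < 3871 ≤ 3969 = 63², so L = 63.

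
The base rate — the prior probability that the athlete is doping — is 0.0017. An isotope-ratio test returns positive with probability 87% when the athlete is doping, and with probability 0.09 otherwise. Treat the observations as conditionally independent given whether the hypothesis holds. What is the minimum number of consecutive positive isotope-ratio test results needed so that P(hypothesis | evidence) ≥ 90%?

4

Prior odds = 0.0017/0.9983 = 17/9983.
Likelihood ratio of a positive result = 0.87/0.09 = 29/3.
Target odds: 0.9 ÷ 0.1 = 9.
Need (17/9983) × (29/3)ⁿ ≥ 9, i.e. (29/3)ⁿ ≥ 89847/17.
(29/3)³ = 24389/27 falls short of 89847/17 but (29/3)⁴ = 707281/81 reaches it, so n = 4.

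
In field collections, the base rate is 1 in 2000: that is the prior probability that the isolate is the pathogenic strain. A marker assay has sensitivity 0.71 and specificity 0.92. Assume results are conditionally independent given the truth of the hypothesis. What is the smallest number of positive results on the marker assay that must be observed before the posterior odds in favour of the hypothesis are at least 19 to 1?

5

Prior odds: 0.0005 ÷ 0.9995 = 1/1999.
False-positive rate = 1 − 0.92 = 0.08; likelihood ratio of a positive = 0.71/0.08 = 8.875.
Target odds = 19.
Need (1/1999) × 8.875ⁿ ≥ 19, i.e. 8.875ⁿ ≥ 37981.
8.875⁴ = 25411681/4096 falls short of 37981 but 8.875⁵ ≈55060.7 reaches it, so n = 5.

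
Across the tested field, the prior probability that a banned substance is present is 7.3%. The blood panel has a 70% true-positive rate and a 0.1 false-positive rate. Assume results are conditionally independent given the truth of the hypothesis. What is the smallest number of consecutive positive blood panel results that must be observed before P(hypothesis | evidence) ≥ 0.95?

3

Prior odds: 0.073 ÷ 0.927 = 73/927.
Likelihood ratio of a positive result = 0.7/0.1 = 7.
Target odds: 0.95 ÷ 0.05 = 19.
Require 7ⁿ ≥ 19 ÷ (73/927) = 17613/73.
7² = 49 falls short of 17613/73 but 7³ = 343 reaches it, so n = 3.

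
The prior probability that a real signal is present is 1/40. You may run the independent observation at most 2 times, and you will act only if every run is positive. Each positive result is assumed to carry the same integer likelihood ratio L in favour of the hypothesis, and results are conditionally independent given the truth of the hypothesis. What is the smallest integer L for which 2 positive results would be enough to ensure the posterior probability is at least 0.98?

Prior odds = 0.025/0.975 = 1/39.
Target odds = 0.98/0.02 = 49.
Need L² ≥ 49 ÷ (1/39) = 1911.
43² = 1849 < 1911 ≤ 1936 = 44², so L = 44.

44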